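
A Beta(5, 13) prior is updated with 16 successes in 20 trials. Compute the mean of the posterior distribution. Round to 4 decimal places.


After update: Beta(21, 17)
Mean = 21 / (21 + 17) = 21 / 38
= 0.5526

0.5526


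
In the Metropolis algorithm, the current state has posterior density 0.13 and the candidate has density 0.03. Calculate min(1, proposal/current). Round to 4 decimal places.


Ratio = 0.03/0.13 = 0.2308
Acceptance probability = min(1, 0.2308)
= 0.2308

0.2308


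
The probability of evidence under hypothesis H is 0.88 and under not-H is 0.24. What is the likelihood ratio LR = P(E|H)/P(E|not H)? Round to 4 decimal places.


LR = 0.88 / 0.24
= 3.6667

3.6667


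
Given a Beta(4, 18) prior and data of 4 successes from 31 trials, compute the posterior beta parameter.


Number of failures = 31 - 4 = 27
Posterior beta = 18 + 27 = 45

45


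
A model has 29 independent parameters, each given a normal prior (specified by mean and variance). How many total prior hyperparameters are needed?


Each normal prior needs 2 hyperparameters (mean and variance).
Total = 2 * 29 = 58

58


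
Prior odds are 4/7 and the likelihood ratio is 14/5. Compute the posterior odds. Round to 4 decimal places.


Posterior odds = prior odds * likelihood ratio
= (4/7) * (14/5)
= 56 / 35
= 1.6

1.6


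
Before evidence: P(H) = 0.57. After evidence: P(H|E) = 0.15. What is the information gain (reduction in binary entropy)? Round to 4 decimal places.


Prior entropy = 0.9858
Posterior entropy = 0.6098
Information gain = 0.9858 - 0.6098 = 0.376

0.376


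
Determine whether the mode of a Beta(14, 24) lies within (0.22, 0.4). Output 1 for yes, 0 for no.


First find the mode: (a-1)/(a+b-2) = 0.3611
Is 0.3611 in (0.22, 0.4)? 1

1


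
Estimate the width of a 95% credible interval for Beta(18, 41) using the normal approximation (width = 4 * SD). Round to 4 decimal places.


For Beta(a,b): Var = ab/((a+b)^2(a+b+1))
Var = 0.0035, SD = 0.0594
Approximate 95% CI width = 4 * 0.0594 = 0.2378

0.2378


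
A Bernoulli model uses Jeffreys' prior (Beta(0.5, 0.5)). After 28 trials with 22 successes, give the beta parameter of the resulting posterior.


Posterior = Beta(prior_alpha + successes, prior_beta + failures)
= Beta(0.5 + 22, 0.5 + 6)
Posterior beta = 0.5 + (n - k) = 0.5 + 6 = 6.5

6.5


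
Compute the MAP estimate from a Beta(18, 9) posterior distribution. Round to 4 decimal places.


MAP = mode of Beta distribution
= (alpha - 1)/(alpha + beta - 2)
= (18-1)/(18+9-2)
= 17/25 = 0.68

0.68


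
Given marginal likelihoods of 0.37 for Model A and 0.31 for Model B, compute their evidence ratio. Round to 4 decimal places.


Ratio = ML(A) / ML(B) = 0.37/0.31
= 1.1935

1.1935


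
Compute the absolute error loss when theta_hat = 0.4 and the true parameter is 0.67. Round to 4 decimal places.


L = |theta_hat - theta_true|
= |0.4 - 0.67| = 0.27

0.27


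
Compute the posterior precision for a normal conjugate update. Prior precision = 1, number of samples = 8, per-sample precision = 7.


tau_post = tau_0 + n * tau
= 1 + 8 * 7 = 57

57


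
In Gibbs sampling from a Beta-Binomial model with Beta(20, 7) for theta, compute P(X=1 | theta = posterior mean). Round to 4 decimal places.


Posterior mean = alpha/(alpha+beta) = 20/27 = 0.7407
P(X=1|theta=mean) = theta = 0.7407

0.7407


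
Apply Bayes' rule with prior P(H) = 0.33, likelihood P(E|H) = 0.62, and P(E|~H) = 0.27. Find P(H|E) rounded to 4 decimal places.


Step 1: Compute marginal P(E) = P(E|H)P(H) + P(E|~H)P(~H)
= 0.62*0.33 + 0.27*0.67 = 0.3855
Step 2: P(H|E) = P(E|H)P(H)/P(E) = 0.2046/0.3855
= 0.5307

0.5307


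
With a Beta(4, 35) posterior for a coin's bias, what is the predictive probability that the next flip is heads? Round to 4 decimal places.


The predictive probability equals the posterior mean.
P(next = heads) = alpha / (alpha + beta)
= 4 / 39 = 0.1026

0.1026


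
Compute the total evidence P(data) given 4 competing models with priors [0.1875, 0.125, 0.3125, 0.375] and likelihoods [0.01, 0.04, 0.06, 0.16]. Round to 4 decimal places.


Marginal likelihood = sum P(model_i) * P(data|model_i)
Model 1: 0.1875 * 0.01 = 0.0019
Model 2: 0.125 * 0.04 = 0.005
Model 3: 0.3125 * 0.06 = 0.0187
Model 4: 0.375 * 0.16 = 0.06
Total = 0.0856

0.0856


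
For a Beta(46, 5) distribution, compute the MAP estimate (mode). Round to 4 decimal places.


MAP = mode = (a-1)/(a+b-2)
= (46-1)/(46+5-2)
= 45/49 = 0.9184

0.9184


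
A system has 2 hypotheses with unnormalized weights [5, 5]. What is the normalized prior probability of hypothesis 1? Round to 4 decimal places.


The normalized prior is the weight divided by the total.
Total weight = 10
P(H1) = 5 / 10 = 0.5

0.5


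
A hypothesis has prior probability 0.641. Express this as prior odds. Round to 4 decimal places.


Odds = P(H) / P(not H) = 0.641 / 0.359
= 1.7855

1.7855


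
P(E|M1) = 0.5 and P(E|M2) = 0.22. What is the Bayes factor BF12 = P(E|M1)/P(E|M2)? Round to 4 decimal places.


Bayes factor BF12 = P(E|M1) / P(E|M2)
= 0.5 / 0.22
= 2.2727

2.2727


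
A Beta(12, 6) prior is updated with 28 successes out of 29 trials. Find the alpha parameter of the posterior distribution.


In the Beta-Binomial conjugate update:
alpha_post = alpha_prior + successes
= 12 + 28
= 40

40


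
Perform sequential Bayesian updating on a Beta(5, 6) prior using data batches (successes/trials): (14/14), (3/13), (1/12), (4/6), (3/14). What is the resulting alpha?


Accumulate successes: 25
Posterior alpha = prior alpha + sum of successes
= 5 + 25 = 30

30


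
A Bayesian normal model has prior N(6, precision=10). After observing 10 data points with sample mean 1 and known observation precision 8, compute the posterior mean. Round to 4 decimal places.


Posterior mean = (prior_precision * prior_mean + n * data_precision * data_mean) / (prior_precision + n * data_precision)
Numerator = 10*6 + 10*8*1 = 140
Denominator = 10 + 10*8 = 90
Posterior mean = 1.5556

1.5556


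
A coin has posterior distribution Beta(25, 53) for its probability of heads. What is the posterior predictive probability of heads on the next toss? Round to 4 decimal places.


Posterior predictive = E[theta] = alpha/(alpha+beta)
= 25/78
= 0.3205

0.3205


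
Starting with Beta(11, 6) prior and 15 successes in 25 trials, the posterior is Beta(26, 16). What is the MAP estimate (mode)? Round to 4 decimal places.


The mode of Beta(a, b) when a > 1 and b > 1 is (a-1)/(a+b-2)
= (26 - 1) / (26 + 16 - 2)
= 25 / 40
= 0.625

0.625


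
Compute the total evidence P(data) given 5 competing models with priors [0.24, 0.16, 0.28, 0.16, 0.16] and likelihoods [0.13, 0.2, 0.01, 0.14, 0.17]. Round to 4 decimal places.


Marginal likelihood = sum P(model_i) * P(data|model_i)
Model 1: 0.24 * 0.13 = 0.0312
Model 2: 0.16 * 0.2 = 0.032
Model 3: 0.28 * 0.01 = 0.0028
Model 4: 0.16 * 0.14 = 0.0224
Model 5: 0.16 * 0.17 = 0.0272
Total = 0.1156

0.1156


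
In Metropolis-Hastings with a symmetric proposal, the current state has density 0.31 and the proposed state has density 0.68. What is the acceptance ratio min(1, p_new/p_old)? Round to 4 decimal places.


Ratio = p_new / p_old = 0.68 / 0.31 = 2.1935
Acceptance = min(1, 2.1935) = 1.0

1.0


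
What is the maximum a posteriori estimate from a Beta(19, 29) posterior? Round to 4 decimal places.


The MAP estimate equals the mode of the distribution.
Mode of Beta(a,b) = (a-1)/(a+b-2)
= 18/46
= 0.3913

0.3913


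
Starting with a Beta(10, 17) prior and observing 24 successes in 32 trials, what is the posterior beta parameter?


Posterior beta = prior beta + failures
Failures = 32 - 24 = 8
beta_post = 17 + 8 = 25

25


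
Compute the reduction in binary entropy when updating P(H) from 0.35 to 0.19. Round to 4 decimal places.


H_before = -p*log2(p) - (1-p)*log2(1-p) for p=0.35: 0.9341
H_after for p=0.19: 0.7015
Reduction = 0.9341 - 0.7015 = 0.2326

0.2326


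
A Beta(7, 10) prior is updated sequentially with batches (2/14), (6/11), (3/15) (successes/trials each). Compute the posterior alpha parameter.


Sequential conjugate updating is equivalent to a single batch update.
Total successes across all batches = 11
alpha_posterior = alpha_prior + total_successes = 7 + 11
= 18

18


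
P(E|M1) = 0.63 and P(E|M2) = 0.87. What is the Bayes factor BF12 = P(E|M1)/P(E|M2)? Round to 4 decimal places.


Bayes factor BF12 = P(E|M1) / P(E|M2)
= 0.63 / 0.87
= 0.7241

0.7241


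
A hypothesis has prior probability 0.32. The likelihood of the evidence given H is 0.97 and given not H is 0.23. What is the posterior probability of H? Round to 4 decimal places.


Using Bayes' theorem:
P(E) = 0.32 * 0.97 + 0.68 * 0.23
P(E) = 0.4668
P(H|E) = (0.32 * 0.97) / 0.4668 = 0.665

0.665


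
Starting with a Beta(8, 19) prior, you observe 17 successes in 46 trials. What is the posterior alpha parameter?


For a Beta-Binomial conjugate model:
Posterior alpha = prior alpha + number of successes
= 8 + 17 = 25

25


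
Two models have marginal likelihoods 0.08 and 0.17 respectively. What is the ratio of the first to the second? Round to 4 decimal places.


Evidence ratio = 0.08 / 0.17
= 0.4706

0.4706


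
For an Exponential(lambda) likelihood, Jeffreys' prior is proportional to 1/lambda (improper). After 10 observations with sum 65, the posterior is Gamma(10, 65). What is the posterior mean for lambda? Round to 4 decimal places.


Posterior = Gamma(n, sum_x) = Gamma(10, 65)
Posterior mean = shape/rate = 10/65
= 0.1538

0.1538


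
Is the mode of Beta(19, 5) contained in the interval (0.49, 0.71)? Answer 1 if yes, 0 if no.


Mode = (a-1)/(a+b-2) = 18/22 = 0.8182
Interval: (0.49, 0.71)
Contains mode? 0

0


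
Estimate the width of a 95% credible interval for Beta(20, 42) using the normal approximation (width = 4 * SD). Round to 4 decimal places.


For Beta(a,b): Var = ab/((a+b)^2(a+b+1))
Var = 0.0035, SD = 0.0589
Approximate 95% CI width = 4 * 0.0589 = 0.2356

0.2356


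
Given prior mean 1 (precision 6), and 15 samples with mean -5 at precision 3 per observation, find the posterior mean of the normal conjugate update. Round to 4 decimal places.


The posterior mean is a precision-weighted average of prior and data.
Post. prec. = 6 + 45 = 51
Post. mean = (6 + -225)/51 = -219/51 = -4.2941

-4.2941


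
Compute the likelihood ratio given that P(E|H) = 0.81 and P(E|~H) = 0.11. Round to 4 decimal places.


LR = P(E|H) / P(E|~H)
= 0.81 / 0.11 = 7.3636

7.3636


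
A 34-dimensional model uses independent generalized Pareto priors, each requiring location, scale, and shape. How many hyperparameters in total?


Per parameter: 3 (location, scale, and shape).
Total = 34 * 3 = 102

102


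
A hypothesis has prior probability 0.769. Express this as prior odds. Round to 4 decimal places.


Odds = P(H) / P(not H) = 0.769 / 0.231
= 3.329

3.329


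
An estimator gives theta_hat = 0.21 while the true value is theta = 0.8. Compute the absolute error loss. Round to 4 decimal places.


The absolute error loss is |theta_hat - theta|
= |0.21 - 0.8|
= 0.59

0.59


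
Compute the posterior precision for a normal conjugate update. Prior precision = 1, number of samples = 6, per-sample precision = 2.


tau_post = tau_0 + n * tau
= 1 + 6 * 2 = 13

13


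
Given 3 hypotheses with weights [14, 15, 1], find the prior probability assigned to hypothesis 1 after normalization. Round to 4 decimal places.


To normalize, divide each weight by the sum of all weights.
Sum = 30
Prior(H1) = 14/30 = 0.4667

0.4667


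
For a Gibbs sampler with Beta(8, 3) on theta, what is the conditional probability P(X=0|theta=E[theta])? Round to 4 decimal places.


E[theta] = 8/(8+3) = 0.7273
P(X=0|theta) = 1 - theta = 0.2727

0.2727


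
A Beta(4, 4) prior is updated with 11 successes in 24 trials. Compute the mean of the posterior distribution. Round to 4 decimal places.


After update: Beta(15, 17)
Mean = 15 / (15 + 17) = 15 / 32
= 0.4688

0.4688


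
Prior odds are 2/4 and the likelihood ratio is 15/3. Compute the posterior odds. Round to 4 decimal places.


Posterior odds = prior odds * likelihood ratio
= (2/4) * (15/3)
= 30 / 12
= 2.5

2.5


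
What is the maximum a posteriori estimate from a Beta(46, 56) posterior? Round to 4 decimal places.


The MAP estimate equals the mode of the distribution.
Mode of Beta(a,b) = (a-1)/(a+b-2)
= 45/100
= 0.45

0.45


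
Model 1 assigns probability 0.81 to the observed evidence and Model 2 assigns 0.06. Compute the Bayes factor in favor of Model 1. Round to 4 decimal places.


BF = P(data|M1) / P(data|M2)
= 0.81 / 0.06 = 13.5

13.5


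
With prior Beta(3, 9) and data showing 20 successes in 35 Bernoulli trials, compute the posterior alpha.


Conjugate update: alpha_posterior = alpha_prior + k
= 3 + 20 = 23

23


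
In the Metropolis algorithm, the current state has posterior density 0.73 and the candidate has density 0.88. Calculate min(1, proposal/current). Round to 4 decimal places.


Ratio = 0.88/0.73 = 1.2055
Acceptance probability = min(1, 1.2055)
= 1.0

1.0


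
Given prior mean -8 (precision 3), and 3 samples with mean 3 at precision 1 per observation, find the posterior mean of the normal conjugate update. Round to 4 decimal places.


The posterior mean is a precision-weighted average of prior and data.
Post. prec. = 3 + 3 = 6
Post. mean = (-24 + 9)/6 = -15/6 = -2.5

-2.5


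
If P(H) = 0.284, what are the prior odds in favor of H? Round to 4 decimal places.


Prior odds = P(H) / (1 - P(H))
= 0.284 / 0.716
= 0.3966

0.3966


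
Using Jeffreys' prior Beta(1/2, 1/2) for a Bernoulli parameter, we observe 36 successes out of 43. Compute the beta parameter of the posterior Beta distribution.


Conjugate update: Beta(0.5 + k, 0.5 + n - k).
k = 36, n - k = 7
Posterior beta = 0.5 + (n - k) = 0.5 + 7 = 7.5

7.5


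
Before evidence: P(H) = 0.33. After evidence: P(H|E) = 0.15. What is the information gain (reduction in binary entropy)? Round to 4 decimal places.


Prior entropy = 0.9149
Posterior entropy = 0.6098
Information gain = 0.9149 - 0.6098 = 0.3051

0.3051


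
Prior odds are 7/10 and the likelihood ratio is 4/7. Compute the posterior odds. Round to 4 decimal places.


Posterior odds = prior odds * likelihood ratio
= (7/10) * (4/7)
= 28 / 70
= 0.4

0.4


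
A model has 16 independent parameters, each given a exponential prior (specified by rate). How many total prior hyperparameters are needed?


Each exponential prior needs 1 hyperparameter (rate).
Total = 1 * 16 = 16

16


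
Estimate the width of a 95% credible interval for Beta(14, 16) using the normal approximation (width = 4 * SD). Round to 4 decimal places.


For Beta(a,b): Var = ab/((a+b)^2(a+b+1))
Var = 0.008, SD = 0.0896
Approximate 95% CI width = 4 * 0.0896 = 0.3584

0.3584


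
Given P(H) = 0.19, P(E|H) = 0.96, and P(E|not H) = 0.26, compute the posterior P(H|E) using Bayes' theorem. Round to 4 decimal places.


By Bayes' theorem: P(H|E) = P(E|H)*P(H) / P(E)
P(E) = P(E|H)*P(H) + P(E|not H)*P(not H)
P(E) = 0.96*0.19 + 0.26*0.81 = 0.393
P(H|E) = 0.96*0.19 / 0.393 = 0.4641

0.4641


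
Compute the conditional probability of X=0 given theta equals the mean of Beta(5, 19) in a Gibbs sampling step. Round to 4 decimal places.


Mean of Beta(5, 19) = 0.2083
P(X=0 | theta=0.2083) = 0.7917

0.7917


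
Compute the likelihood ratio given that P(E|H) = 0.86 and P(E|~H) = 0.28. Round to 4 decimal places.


LR = P(E|H) / P(E|~H)
= 0.86 / 0.28 = 3.0714

3.0714


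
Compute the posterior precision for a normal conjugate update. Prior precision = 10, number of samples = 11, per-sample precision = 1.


tau_post = tau_0 + n * tau
= 10 + 11 * 1 = 21

21


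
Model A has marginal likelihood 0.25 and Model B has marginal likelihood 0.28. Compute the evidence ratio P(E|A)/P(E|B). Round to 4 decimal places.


Evidence ratio = P(E|A) / P(E|B)
= 0.25 / 0.28
= 0.8929

0.8929


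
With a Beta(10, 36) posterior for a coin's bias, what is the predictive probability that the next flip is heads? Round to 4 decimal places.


The predictive probability equals the posterior mean.
P(next = heads) = alpha / (alpha + beta)
= 10 / 46 = 0.2174

0.2174


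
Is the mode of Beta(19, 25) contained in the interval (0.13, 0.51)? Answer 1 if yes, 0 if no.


Mode = (a-1)/(a+b-2) = 18/42 = 0.4286
Interval: (0.13, 0.51)
Contains mode? 1

1


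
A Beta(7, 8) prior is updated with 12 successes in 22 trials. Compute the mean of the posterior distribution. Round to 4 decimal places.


After update: Beta(19, 18)
Mean = 19 / (19 + 18) = 19 / 37
= 0.5135

0.5135


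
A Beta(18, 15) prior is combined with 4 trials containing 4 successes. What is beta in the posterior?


In conjugate updating:
beta_posterior = beta_prior + (n - k)
= 15 + (4 - 4)
= 15 + 0 = 15

15


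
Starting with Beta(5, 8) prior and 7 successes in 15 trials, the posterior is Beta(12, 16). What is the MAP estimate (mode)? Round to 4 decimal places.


The mode of Beta(a, b) when a > 1 and b > 1 is (a-1)/(a+b-2)
= (12 - 1) / (12 + 16 - 2)
= 11 / 26
= 0.4231

0.4231


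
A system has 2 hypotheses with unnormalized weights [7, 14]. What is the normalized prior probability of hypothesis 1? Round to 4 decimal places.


The normalized prior is the weight divided by the total.
Total weight = 21
P(H1) = 7 / 21 = 0.3333

0.3333


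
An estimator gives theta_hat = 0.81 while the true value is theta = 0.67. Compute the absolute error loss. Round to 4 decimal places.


The absolute error loss is |theta_hat - theta|
= |0.81 - 0.67|
= 0.14

0.14


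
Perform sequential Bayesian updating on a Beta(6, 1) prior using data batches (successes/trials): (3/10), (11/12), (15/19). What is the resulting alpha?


Accumulate successes: 29
Posterior alpha = prior alpha + sum of successes
= 6 + 29 = 35

35


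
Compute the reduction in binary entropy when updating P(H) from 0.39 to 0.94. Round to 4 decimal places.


H_before = -p*log2(p) - (1-p)*log2(1-p) for p=0.39: 0.9648
H_after for p=0.94: 0.3274
Reduction = 0.9648 - 0.3274 = 0.6374

0.6374


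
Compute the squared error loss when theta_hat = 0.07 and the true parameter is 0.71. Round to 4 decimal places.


L = (theta_hat - theta_true)^2
= (0.07 - 0.71)^2
= -0.64^2 = 0.4096

0.4096


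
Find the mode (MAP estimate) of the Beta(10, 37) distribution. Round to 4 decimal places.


For Beta(a,b) with a,b > 1:
Mode = (a-1)/(a+b-2) = (10-1)/(47-2)
= 9/45 = 0.2

0.2


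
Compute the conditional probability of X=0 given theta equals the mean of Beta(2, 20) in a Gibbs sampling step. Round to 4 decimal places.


Mean of Beta(2, 20) = 0.0909
P(X=0 | theta=0.0909) = 0.9091

0.9091


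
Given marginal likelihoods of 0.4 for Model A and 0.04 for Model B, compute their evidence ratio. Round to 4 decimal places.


Ratio = ML(A) / ML(B) = 0.4/0.04
= 10.0

10.0


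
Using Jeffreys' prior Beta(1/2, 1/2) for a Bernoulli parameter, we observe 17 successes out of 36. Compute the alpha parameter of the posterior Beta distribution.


Conjugate update: Beta(0.5 + k, 0.5 + n - k).
k = 17, n - k = 19
Posterior alpha = 0.5 + k = 0.5 + 17 = 17.5

17.5


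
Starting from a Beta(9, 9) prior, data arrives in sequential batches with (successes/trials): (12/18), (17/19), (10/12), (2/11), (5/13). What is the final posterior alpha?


In sequential Bayesian updating, we sum all successes.
Total successes = 46
Final alpha = 9 + 46 = 55

55


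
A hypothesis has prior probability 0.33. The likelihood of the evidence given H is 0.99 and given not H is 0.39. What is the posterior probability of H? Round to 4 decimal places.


Using Bayes' theorem:
P(E) = 0.33 * 0.99 + 0.67 * 0.39
P(E) = 0.588
P(H|E) = (0.33 * 0.99) / 0.588 = 0.5556

0.5556


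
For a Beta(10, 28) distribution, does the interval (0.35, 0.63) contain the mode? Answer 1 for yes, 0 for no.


Mode of Beta(a,b) = (a-1)/(a+b-2)
= (10-1)/(10+28-2) = 0.25
Check: 0.35 <= 0.25 <= 0.63?
Result: 0

0


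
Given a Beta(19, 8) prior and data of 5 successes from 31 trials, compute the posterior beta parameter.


Number of failures = 31 - 5 = 26
Posterior beta = 8 + 26 = 34

34


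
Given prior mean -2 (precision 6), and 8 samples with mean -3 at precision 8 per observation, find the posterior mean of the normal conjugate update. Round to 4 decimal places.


The posterior mean is a precision-weighted average of prior and data.
Post. prec. = 6 + 64 = 70
Post. mean = (-12 + -192)/70 = -204/70 = -2.9143

-2.9143


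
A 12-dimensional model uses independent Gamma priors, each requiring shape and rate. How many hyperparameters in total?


Per parameter: 2 (shape and rate).
Total = 12 * 2 = 24

24


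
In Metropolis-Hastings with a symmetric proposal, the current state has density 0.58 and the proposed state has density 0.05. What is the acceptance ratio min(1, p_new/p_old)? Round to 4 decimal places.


Ratio = p_new / p_old = 0.05 / 0.58 = 0.0862
Acceptance = min(1, 0.0862) = 0.0862

0.0862


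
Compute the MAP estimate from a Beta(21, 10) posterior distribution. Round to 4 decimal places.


MAP = mode of Beta distribution
= (alpha - 1)/(alpha + beta - 2)
= (21-1)/(21+10-2)
= 20/29 = 0.6897

0.6897


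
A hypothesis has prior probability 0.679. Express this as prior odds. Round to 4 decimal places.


Odds = P(H) / P(not H) = 0.679 / 0.321
= 2.1153

2.1153


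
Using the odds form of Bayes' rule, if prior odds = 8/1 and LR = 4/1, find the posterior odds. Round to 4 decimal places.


Bayes' rule in odds form: posterior odds = prior odds * LR
= (8 * 4) / (1 * 1)
= 32/1 = 32.0

32.0


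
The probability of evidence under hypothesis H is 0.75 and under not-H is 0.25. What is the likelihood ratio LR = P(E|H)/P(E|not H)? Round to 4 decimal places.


LR = 0.75 / 0.25
= 3.0

3.0


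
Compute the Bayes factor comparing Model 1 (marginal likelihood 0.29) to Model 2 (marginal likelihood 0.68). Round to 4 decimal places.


BF12 = marginal likelihood of M1 / marginal likelihood of M2
= 0.29/0.68
= 0.4265

0.4265


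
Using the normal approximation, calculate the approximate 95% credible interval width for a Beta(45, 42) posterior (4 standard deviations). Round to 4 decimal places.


Var(Beta) = 45*42/(87^2 * 88) = 0.0028
SD = 0.0533
Width ~ 4*SD = 0.2131

0.2131


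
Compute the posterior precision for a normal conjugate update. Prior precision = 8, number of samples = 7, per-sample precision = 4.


tau_post = tau_0 + n * tau
= 8 + 7 * 4 = 36

36


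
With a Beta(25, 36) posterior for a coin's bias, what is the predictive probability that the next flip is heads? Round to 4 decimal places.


The predictive probability equals the posterior mean.
P(next = heads) = alpha / (alpha + beta)
= 25 / 61 = 0.4098

0.4098


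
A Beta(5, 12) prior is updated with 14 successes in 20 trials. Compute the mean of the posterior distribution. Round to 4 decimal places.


After update: Beta(19, 18)
Mean = 19 / (19 + 18) = 19 / 37
= 0.5135

0.5135


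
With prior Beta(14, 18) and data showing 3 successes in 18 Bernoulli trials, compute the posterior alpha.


Conjugate update: alpha_posterior = alpha_prior + k
= 14 + 3 = 17

17


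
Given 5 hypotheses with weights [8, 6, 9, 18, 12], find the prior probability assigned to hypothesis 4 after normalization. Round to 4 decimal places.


To normalize, divide each weight by the sum of all weights.
Sum = 53
Prior(H4) = 18/53 = 0.3396

0.3396


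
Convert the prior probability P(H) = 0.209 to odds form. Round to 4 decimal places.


P(not H) = 1 - 0.209 = 0.791
Odds = 0.209 / 0.791 = 0.2642

0.2642


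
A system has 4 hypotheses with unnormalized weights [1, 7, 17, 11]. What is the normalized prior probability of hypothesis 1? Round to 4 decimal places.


The normalized prior is the weight divided by the total.
Total weight = 36
P(H1) = 1 / 36 = 0.0278

0.0278


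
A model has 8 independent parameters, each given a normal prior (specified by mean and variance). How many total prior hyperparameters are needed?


Each normal prior needs 2 hyperparameters (mean and variance).
Total = 2 * 8 = 16

16


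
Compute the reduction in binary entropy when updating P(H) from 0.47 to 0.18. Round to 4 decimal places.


H_before = -p*log2(p) - (1-p)*log2(1-p) for p=0.47: 0.9974
H_after for p=0.18: 0.6801
Reduction = 0.9974 - 0.6801 = 0.3173

0.3173


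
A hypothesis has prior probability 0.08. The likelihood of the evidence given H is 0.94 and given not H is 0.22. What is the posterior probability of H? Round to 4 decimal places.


Using Bayes' theorem:
P(E) = 0.08 * 0.94 + 0.92 * 0.22
P(E) = 0.2776
P(H|E) = (0.08 * 0.94) / 0.2776 = 0.2709

0.2709


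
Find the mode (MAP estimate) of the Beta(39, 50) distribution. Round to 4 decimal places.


For Beta(a,b) with a,b > 1:
Mode = (a-1)/(a+b-2) = (39-1)/(89-2)
= 38/87 = 0.4368

0.4368


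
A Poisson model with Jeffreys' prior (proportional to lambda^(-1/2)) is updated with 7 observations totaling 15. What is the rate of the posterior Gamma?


Posterior = Gamma(0.5 + S, n)
= Gamma(0.5 + 15, 7)
Posterior rate = 0 + n = 7

7.0


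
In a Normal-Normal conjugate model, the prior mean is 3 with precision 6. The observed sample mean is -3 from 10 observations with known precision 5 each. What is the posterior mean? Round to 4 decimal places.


Posterior precision = tau0 + n*tau = 6 + 10*5 = 56
Posterior mean = (tau0*mu0 + n*tau*xbar) / posterior_precision
= (6*3 + 10*5*-3) / 56
= -132 / 56 = -2.3571

-2.3571


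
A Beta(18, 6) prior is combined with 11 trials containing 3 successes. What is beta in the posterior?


In conjugate updating:
beta_posterior = beta_prior + (n - k)
= 6 + (11 - 3)
= 6 + 8 = 14

14


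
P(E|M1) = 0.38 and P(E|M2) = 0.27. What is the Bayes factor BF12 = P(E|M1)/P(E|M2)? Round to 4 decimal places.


Bayes factor BF12 = P(E|M1) / P(E|M2)
= 0.38 / 0.27
= 1.4074

1.4074


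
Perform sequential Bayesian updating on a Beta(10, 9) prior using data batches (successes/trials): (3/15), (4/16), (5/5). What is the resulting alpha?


Accumulate successes: 12
Posterior alpha = prior alpha + sum of successes
= 10 + 12 = 22

22


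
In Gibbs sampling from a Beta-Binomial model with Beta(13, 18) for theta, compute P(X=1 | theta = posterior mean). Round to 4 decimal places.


Posterior mean = alpha/(alpha+beta) = 13/31 = 0.4194
P(X=1|theta=mean) = theta = 0.4194

0.4194


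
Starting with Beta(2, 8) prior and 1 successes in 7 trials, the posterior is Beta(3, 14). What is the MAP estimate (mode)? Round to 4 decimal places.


The mode of Beta(a, b) when a > 1 and b > 1 is (a-1)/(a+b-2)
= (3 - 1) / (3 + 14 - 2)
= 2 / 15
= 0.1333

0.1333


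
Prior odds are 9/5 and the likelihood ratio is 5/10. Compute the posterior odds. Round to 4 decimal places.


Posterior odds = prior odds * likelihood ratio
= (9/5) * (5/10)
= 45 / 50
= 0.9

0.9


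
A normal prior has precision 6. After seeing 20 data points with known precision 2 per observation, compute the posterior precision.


In the conjugate normal model, precisions add:
tau_posterior = tau_prior + n * tau_data
= 6 + 20*2 = 46

46


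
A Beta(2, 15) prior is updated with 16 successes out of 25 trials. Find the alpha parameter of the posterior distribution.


In the Beta-Binomial conjugate update:
alpha_post = alpha_prior + successes
= 2 + 16
= 18

18


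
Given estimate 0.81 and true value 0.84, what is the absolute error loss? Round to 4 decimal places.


Absolute error = |estimate - true|
= |-0.03| = 0.03

0.03


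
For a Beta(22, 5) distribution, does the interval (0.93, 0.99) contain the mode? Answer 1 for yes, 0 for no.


Mode of Beta(a,b) = (a-1)/(a+b-2)
= (22-1)/(22+5-2) = 0.84
Check: 0.93 <= 0.84 <= 0.99?
Result: 0

0


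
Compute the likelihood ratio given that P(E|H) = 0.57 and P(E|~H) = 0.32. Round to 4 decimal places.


LR = P(E|H) / P(E|~H)
= 0.57 / 0.32 = 1.7812

1.7812


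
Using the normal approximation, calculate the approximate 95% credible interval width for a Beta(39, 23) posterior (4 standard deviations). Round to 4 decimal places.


Var(Beta) = 39*23/(62^2 * 63) = 0.0037
SD = 0.0609
Width ~ 4*SD = 0.2434

0.2434


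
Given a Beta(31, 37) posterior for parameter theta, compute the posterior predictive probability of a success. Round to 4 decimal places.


For a Beta-Bernoulli model, the predictive probability is the mean:
P(success) = 31/(31+37) = 31/68 = 0.4559

0.4559


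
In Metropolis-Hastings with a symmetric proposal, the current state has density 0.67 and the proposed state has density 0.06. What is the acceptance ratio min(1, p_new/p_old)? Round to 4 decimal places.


Ratio = p_new / p_old = 0.06 / 0.67 = 0.0896
Acceptance = min(1, 0.0896) = 0.0896

0.0896


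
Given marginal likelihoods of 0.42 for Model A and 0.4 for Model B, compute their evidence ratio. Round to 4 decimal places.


Ratio = ML(A) / ML(B) = 0.42/0.4
= 1.05

1.05


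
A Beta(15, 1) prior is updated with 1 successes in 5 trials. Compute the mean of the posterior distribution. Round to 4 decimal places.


After update: Beta(16, 5)
Mean = 16 / (16 + 5) = 16 / 21
= 0.7619

0.7619


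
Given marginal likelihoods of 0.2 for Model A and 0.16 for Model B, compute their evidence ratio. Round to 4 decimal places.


Ratio = ML(A) / ML(B) = 0.2/0.16
= 1.25

1.25


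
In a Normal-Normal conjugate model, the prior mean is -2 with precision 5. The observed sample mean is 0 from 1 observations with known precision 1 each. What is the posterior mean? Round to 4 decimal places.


Posterior precision = tau0 + n*tau = 5 + 1*1 = 6
Posterior mean = (tau0*mu0 + n*tau*xbar) / posterior_precision
= (5*-2 + 1*1*0) / 6
= -10 / 6 = -1.6667

-1.6667


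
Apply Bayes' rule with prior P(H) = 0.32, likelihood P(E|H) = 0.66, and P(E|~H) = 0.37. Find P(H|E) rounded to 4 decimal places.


Step 1: Compute marginal P(E) = P(E|H)P(H) + P(E|~H)P(~H)
= 0.66*0.32 + 0.37*0.68 = 0.4628
Step 2: P(H|E) = P(E|H)P(H)/P(E) = 0.2112/0.4628
= 0.4564

0.4564


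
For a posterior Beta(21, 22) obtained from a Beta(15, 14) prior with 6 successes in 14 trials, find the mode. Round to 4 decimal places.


Mode = (alpha - 1) / (alpha + beta - 2)
= 20 / 41
= 0.4878

0.4878


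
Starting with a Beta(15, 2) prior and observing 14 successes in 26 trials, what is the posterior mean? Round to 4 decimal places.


Posterior parameters: alpha = 15 + 14 = 29
beta = 2 + 12 = 14
Posterior mean = alpha / (alpha + beta) = 29 / 43
= 0.6744

0.6744


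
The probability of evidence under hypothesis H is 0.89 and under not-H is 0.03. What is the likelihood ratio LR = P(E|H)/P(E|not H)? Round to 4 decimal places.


LR = 0.89 / 0.03
= 29.6667

29.6667


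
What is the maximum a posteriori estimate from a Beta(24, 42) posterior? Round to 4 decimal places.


The MAP estimate equals the mode of the distribution.
Mode of Beta(a,b) = (a-1)/(a+b-2)
= 23/64
= 0.3594

0.3594


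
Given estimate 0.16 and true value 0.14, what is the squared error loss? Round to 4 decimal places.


Squared error = (estimate - true)^2
Difference = 0.02
Loss = 0.02^2 = 0.0004

0.0004


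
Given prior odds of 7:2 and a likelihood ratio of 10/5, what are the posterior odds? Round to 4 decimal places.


Posterior odds = prior odds * LR
Prior odds = 7/2 = 3.5
LR = 10/5 = 2.0
Posterior odds = 3.5 * 2.0 = 7.0

7.0


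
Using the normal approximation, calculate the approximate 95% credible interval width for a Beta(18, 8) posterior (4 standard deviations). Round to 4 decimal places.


Var(Beta) = 18*8/(26^2 * 27) = 0.0079
SD = 0.0888
Width ~ 4*SD = 0.3553

0.3553


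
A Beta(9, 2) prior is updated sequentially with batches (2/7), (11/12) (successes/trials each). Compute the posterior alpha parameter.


Sequential conjugate updating is equivalent to a single batch update.
Total successes across all batches = 13
alpha_posterior = alpha_prior + total_successes = 9 + 13
= 22

22


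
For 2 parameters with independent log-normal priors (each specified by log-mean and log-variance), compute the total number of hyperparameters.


A log-normal prior has 2 hyperparameters per parameter.
Total = 2 * 2 = 4

4


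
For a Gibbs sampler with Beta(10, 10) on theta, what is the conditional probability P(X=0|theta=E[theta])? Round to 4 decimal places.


E[theta] = 10/(10+10) = 0.5
P(X=0|theta) = 1 - theta = 0.5

0.5


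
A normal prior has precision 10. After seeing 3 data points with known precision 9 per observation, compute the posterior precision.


In the conjugate normal model, precisions add:
tau_posterior = tau_prior + n * tau_data
= 10 + 3*9 = 37

37


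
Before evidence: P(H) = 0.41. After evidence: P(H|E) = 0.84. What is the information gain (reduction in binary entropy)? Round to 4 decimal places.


Prior entropy = 0.9765
Posterior entropy = 0.6343
Information gain = 0.9765 - 0.6343 = 0.3422

0.3422


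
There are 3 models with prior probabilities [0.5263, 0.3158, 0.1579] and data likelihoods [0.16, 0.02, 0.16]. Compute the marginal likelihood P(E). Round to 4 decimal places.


P(E) = sum over models of P(M_i) * P(E|M_i)
= 0.5263*0.16 + 0.3158*0.02 + 0.1579*0.16
= 0.1158

0.1158


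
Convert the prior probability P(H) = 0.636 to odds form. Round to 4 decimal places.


P(not H) = 1 - 0.636 = 0.364
Odds = 0.636 / 0.364 = 1.7473

1.7473


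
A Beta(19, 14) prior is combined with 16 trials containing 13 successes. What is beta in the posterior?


In conjugate updating:
beta_posterior = beta_prior + (n - k)
= 14 + (16 - 13)
= 14 + 3 = 17

17


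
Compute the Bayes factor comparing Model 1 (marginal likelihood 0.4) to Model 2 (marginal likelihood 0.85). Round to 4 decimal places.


BF12 = marginal likelihood of M1 / marginal likelihood of M2
= 0.4/0.85
= 0.4706

0.4706


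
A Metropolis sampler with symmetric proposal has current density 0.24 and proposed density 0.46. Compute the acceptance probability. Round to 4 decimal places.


For symmetric proposals, acceptance = min(1, pi(x*)/pi(x))
= min(1, 0.46/0.24)
= min(1, 1.9167) = 1.0

1.0


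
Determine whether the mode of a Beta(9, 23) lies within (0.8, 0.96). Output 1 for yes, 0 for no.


First find the mode: (a-1)/(a+b-2) = 0.2667
Is 0.2667 in (0.8, 0.96)? 0

0


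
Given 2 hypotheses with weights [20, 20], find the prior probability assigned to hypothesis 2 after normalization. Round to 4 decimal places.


To normalize, divide each weight by the sum of all weights.
Sum = 40
Prior(H2) = 20/40 = 0.5

0.5


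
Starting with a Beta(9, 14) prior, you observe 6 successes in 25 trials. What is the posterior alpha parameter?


For a Beta-Binomial conjugate model:
Posterior alpha = prior alpha + number of successes
= 9 + 6 = 15

15


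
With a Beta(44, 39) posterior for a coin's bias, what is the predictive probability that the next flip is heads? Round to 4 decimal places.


The predictive probability equals the posterior mean.
P(next = heads) = alpha / (alpha + beta)
= 44 / 83 = 0.5301

0.5301


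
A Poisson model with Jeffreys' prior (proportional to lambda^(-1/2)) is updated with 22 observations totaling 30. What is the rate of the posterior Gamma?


Posterior = Gamma(0.5 + S, n)
= Gamma(0.5 + 30, 22)
Posterior rate = 0 + n = 22

22.0


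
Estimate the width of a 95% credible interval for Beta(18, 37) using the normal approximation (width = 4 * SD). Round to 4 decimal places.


For Beta(a,b): Var = ab/((a+b)^2(a+b+1))
Var = 0.0039, SD = 0.0627
Approximate 95% CI width = 4 * 0.0627 = 0.2508

0.2508


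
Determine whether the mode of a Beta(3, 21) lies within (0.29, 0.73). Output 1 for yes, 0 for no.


First find the mode: (a-1)/(a+b-2) = 0.0909
Is 0.0909 in (0.29, 0.73)? 0

0


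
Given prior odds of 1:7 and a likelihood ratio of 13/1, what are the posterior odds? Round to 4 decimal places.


Posterior odds = prior odds * LR
Prior odds = 1/7 = 0.1429
LR = 13/1 = 13.0
Posterior odds = 0.1429 * 13.0 = 1.8571

1.8571


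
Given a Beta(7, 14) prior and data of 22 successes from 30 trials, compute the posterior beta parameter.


Number of failures = 30 - 22 = 8
Posterior beta = 14 + 8 = 22

22


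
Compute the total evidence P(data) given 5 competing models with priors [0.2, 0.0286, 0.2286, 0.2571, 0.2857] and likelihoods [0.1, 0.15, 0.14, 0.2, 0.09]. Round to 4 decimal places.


Marginal likelihood = sum P(model_i) * P(data|model_i)
Model 1: 0.2 * 0.1 = 0.02
Model 2: 0.0286 * 0.15 = 0.0043
Model 3: 0.2286 * 0.14 = 0.032
Model 4: 0.2571 * 0.2 = 0.0514
Model 5: 0.2857 * 0.09 = 0.0257
Total = 0.1334

0.1334


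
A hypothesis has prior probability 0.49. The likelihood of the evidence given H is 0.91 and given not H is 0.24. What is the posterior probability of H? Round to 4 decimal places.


Using Bayes' theorem:
P(E) = 0.49 * 0.91 + 0.51 * 0.24
P(E) = 0.5683
P(H|E) = (0.49 * 0.91) / 0.5683 = 0.7846

0.7846


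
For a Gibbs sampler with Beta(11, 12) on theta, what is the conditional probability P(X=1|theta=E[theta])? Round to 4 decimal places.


E[theta] = 11/(11+12) = 0.4783
P(X=1|theta) = theta = 0.4783

0.4783


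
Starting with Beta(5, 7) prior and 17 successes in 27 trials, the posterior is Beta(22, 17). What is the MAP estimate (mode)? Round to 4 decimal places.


The mode of Beta(a, b) when a > 1 and b > 1 is (a-1)/(a+b-2)
= (22 - 1) / (22 + 17 - 2)
= 21 / 37
= 0.5676

0.5676


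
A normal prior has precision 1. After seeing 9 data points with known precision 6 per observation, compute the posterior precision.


In the conjugate normal model, precisions add:
tau_posterior = tau_prior + n * tau_data
= 1 + 9*6 = 55

55


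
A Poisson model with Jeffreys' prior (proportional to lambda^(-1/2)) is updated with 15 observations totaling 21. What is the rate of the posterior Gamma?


Posterior = Gamma(0.5 + S, n)
= Gamma(0.5 + 21, 15)
Posterior rate = 0 + n = 15

15.0


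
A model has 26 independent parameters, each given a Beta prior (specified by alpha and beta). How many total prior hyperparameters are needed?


Each Beta prior needs 2 hyperparameters (alpha and beta).
Total = 2 * 26 = 52

52


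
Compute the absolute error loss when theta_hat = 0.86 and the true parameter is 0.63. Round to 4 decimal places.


L = |theta_hat - theta_true|
= |0.86 - 0.63| = 0.23

0.23


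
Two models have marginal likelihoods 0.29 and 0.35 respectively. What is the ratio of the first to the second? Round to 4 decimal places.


Evidence ratio = 0.29 / 0.35
= 0.8286

0.8286


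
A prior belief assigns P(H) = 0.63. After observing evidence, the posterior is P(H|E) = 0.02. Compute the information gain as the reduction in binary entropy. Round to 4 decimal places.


H(prior) = -0.63*log2(0.63) - 0.37*log2(0.37)
= 0.9507
H(post) = -0.02*log2(0.02) - 0.98*log2(0.98)
= 0.1414
IG = 0.9507 - 0.1414 = 0.8092

0.8092


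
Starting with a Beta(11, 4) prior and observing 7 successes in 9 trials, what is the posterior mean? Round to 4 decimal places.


Posterior parameters: alpha = 11 + 7 = 18
beta = 4 + 2 = 6
Posterior mean = alpha / (alpha + beta) = 18 / 24
= 0.75

0.75


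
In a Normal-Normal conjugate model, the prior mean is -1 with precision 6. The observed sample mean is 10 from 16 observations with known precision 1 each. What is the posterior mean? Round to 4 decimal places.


Posterior precision = tau0 + n*tau = 6 + 16*1 = 22
Posterior mean = (tau0*mu0 + n*tau*xbar) / posterior_precision
= (6*-1 + 16*1*10) / 22
= 154 / 22 = 7.0

7.0
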